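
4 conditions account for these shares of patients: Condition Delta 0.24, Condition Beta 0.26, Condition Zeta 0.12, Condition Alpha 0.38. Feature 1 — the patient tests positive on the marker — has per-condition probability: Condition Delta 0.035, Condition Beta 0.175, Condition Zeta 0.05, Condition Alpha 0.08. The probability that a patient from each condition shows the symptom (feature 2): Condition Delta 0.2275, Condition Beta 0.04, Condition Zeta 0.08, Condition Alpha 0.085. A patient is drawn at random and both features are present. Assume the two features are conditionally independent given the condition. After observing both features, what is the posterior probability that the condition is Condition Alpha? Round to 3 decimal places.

Prior × likelihood for each hypothesis:
  Condition Delta: 0.24 × 0.035 × 0.2275 = 0.001911
  Condition Beta: 0.26 × 0.175 × 0.04 = 0.00182
  Condition Zeta: 0.12 × 0.05 × 0.08 = 0.00048
  Condition Alpha: 0.38 × 0.08 × 0.085 = 0.002584
Total = 0.006795.
P(Condition Alpha | evidence) = 0.002584 / 0.006795 ≈ 0.380.

0.380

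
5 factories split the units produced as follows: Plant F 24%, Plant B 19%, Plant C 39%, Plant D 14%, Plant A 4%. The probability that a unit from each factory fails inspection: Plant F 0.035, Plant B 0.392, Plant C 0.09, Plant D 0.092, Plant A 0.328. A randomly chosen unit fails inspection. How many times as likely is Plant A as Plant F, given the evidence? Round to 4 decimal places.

1.5619

By Bayes' rule, posterior ∝ prior × likelihood:
  Plant F: 0.24 × 0.035 = 0.0084
  Plant B: 0.19 × 0.392 = 0.07448
  Plant C: 0.39 × 0.09 = 0.0351
  Plant D: 0.14 × 0.092 = 0.01288
  Plant A: 0.04 × 0.328 = 0.01312
Normalizing constant = 0.14398.
The ratio is 0.01312 / 0.0084 (the normalizer cancels) = 1.5619.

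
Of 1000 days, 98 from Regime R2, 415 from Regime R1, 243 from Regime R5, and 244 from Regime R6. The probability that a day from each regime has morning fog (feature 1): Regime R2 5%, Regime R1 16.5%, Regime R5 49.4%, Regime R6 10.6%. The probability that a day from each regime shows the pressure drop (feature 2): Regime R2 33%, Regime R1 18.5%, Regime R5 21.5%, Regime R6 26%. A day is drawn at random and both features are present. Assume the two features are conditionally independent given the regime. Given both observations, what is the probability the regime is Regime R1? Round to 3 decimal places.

0.271

Compute prior × likelihood for every hypothesis:
  Regime R2: 0.098 × 0.05 × 0.33 = 0.001617
  Regime R1: 0.415 × 0.165 × 0.185 = 0.012667875
  Regime R5: 0.243 × 0.494 × 0.215 = 0.02580903
  Regime R6: 0.244 × 0.106 × 0.26 = 0.00672464
Normalizing constant = 0.046818545.
P(Regime R1 | evidence) = 0.012667875 / 0.046818545 ≈ 0.271.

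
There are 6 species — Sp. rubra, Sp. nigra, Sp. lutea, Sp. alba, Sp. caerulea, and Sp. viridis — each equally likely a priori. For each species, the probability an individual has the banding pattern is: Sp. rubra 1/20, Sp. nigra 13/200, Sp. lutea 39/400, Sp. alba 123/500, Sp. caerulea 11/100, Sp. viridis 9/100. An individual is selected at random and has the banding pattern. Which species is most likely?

With a uniform prior (1/6 each), posterior ∝ likelihood:
  Sp. rubra: 0.05
  Sp. nigra: 0.065
  Sp. lutea: 0.0975
  Sp. alba: 0.246
  Sp. caerulea: 0.11
  Sp. viridis: 0.09
Total = 0.6585.
Largest term belongs to Sp. alba, so Sp. alba is most probable.

Sp. alba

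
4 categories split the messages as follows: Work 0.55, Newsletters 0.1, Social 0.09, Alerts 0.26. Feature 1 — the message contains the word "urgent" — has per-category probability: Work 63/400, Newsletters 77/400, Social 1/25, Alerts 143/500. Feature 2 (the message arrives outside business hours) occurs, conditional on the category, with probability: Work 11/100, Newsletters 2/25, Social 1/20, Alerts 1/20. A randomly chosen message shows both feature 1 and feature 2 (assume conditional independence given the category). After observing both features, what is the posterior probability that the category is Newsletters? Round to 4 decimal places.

0.1029

By Bayes' rule, posterior ∝ prior × likelihood:
  Work: 0.55 × 0.1575 × 0.11 = 0.00952875
  Newsletters: 0.1 × 0.1925 × 0.08 = 0.00154
  Social: 0.09 × 0.04 × 0.05 = 0.00018
  Alerts: 0.26 × 0.286 × 0.05 = 0.003718
Total = 0.01496675.
P(Newsletters | evidence) = 0.00154 / 0.01496675 ≈ 0.1029.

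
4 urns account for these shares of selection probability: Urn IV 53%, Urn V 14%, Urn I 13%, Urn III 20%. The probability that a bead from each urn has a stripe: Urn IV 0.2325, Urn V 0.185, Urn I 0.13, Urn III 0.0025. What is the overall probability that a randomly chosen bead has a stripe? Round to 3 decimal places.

0.167

Unnormalized posteriors (prior × likelihood):
  Urn IV: 0.53 × 0.2325 = 0.123225
  Urn V: 0.14 × 0.185 = 0.0259
  Urn I: 0.13 × 0.13 = 0.0169
  Urn III: 0.2 × 0.0025 = 0.0005
P(striped) = 0.123225 + 0.0259 + 0.0169 + 0.0005 = 0.166525 → 0.167.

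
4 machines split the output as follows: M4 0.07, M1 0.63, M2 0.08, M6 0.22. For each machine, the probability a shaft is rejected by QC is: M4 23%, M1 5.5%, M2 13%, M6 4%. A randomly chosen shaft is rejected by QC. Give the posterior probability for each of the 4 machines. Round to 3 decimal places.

M4 0.230, M1 0.495, M2 0.149, M6 0.126

Compute prior × likelihood for every hypothesis:
  M4: 0.07 × 0.23 = 0.0161
  M1: 0.63 × 0.055 = 0.03465
  M2: 0.08 × 0.13 = 0.0104
  M6: 0.22 × 0.04 = 0.0088
Total = 0.06995.
P(M4 | rejected) = 0.0161/0.06995 ≈ 0.230
P(M1 | rejected) = 0.03465/0.06995 ≈ 0.495
P(M2 | rejected) = 0.0104/0.06995 ≈ 0.149
P(M6 | rejected) = 0.0088/0.06995 ≈ 0.126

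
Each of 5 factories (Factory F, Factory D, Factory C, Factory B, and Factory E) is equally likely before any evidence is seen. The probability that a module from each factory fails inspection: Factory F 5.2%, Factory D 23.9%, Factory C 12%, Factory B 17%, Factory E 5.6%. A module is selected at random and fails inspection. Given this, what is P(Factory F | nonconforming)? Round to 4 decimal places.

0.0816

With a uniform prior (1/5 each), posterior ∝ likelihood:
  Factory F: 0.052
  Factory D: 0.239
  Factory C: 0.12
  Factory B: 0.17
  Factory E: 0.056
Normalizing constant = 0.637.
P(Factory F | evidence) = 0.052 / 0.637 ≈ 0.0816.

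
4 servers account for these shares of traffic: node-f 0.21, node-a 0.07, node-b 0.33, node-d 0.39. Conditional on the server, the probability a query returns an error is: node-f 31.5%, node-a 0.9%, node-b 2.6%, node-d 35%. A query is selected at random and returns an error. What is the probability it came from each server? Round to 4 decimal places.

node-f 0.3122, node-a 0.0030, node-b 0.0405, node-d 0.6443

Prior × likelihood for each hypothesis:
  node-f: 0.21 × 0.315 = 0.06615
  node-a: 0.07 × 0.009 = 0.00063
  node-b: 0.33 × 0.026 = 0.00858
  node-d: 0.39 × 0.35 = 0.1365
Sum = 0.21186.
P(node-f | error) = 0.06615/0.21186 ≈ 0.3122
P(node-a | error) = 0.00063/0.21186 ≈ 0.0030
P(node-b | error) = 0.00858/0.21186 ≈ 0.0405
P(node-d | error) = 0.1365/0.21186 ≈ 0.6443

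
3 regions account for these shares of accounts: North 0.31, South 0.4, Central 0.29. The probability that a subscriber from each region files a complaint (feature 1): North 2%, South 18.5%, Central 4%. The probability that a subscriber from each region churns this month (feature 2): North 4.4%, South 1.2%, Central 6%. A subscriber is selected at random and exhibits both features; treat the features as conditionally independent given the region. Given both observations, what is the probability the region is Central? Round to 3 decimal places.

0.375

Compute prior × likelihood for every hypothesis:
  North: 0.31 × 0.02 × 0.044 = 0.0002728
  South: 0.4 × 0.185 × 0.012 = 0.000888
  Central: 0.29 × 0.04 × 0.06 = 0.000696
Total = 0.0018568.
P(Central | evidence) = 0.000696 / 0.0018568 ≈ 0.375.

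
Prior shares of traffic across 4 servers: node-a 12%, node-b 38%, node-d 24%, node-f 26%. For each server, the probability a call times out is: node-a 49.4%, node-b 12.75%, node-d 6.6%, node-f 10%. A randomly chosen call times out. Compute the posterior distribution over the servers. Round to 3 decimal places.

node-a 0.396, node-b 0.324, node-d 0.106, node-f 0.174

By Bayes' rule, posterior ∝ prior × likelihood:
  node-a: 0.12 × 0.494 = 0.05928
  node-b: 0.38 × 0.1275 = 0.04845
  node-d: 0.24 × 0.066 = 0.01584
  node-f: 0.26 × 0.1 = 0.026
Sum = 0.14957.
P(node-a | timeout) = 0.05928/0.14957 ≈ 0.396
P(node-b | timeout) = 0.04845/0.14957 ≈ 0.324
P(node-d | timeout) = 0.01584/0.14957 ≈ 0.106
P(node-f | timeout) = 0.026/0.14957 ≈ 0.174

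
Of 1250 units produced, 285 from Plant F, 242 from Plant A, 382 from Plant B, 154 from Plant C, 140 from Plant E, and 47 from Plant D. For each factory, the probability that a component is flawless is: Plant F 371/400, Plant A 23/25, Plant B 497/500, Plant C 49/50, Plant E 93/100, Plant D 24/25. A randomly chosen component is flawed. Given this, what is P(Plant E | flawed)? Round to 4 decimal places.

Taking complements, P(flawed | each) = Plant F 0.0725, Plant A 0.08, Plant B 0.006, Plant C 0.02, Plant E 0.07, Plant D 0.04.
By Bayes' rule, posterior ∝ prior × likelihood:
  Plant F: 0.228 × 0.0725 = 0.01653
  Plant A: 0.1936 × 0.08 = 0.015488
  Plant B: 0.3056 × 0.006 = 0.0018336
  Plant C: 0.1232 × 0.02 = 0.002464
  Plant E: 0.112 × 0.07 = 0.00784
  Plant D: 0.0376 × 0.04 = 0.001504
Total = 0.0456596.
P(Plant E | evidence) = 0.00784 / 0.0456596 ≈ 0.1717.

0.1717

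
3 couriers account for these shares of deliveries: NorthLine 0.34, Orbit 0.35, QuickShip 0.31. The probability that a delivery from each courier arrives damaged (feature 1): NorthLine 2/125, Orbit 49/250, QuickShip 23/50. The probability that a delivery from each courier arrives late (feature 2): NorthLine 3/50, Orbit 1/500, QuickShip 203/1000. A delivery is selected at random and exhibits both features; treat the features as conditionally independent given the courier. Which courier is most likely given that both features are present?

Compute prior × likelihood for every hypothesis:
  NorthLine: 0.34 × 0.016 × 0.06 = 0.0003264
  Orbit: 0.35 × 0.196 × 0.002 = 0.0001372
  QuickShip: 0.31 × 0.46 × 0.203 = 0.0289478
Total = 0.0294114.
Largest term belongs to QuickShip, so QuickShip is most probable.

QuickShip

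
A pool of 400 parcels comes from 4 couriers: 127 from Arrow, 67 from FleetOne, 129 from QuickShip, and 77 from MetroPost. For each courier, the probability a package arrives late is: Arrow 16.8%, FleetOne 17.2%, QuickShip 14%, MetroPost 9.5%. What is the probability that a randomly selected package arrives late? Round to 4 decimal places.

By Bayes' rule, posterior ∝ prior × likelihood:
  Arrow: 0.3175 × 0.168 = 0.05334
  FleetOne: 0.1675 × 0.172 = 0.02881
  QuickShip: 0.3225 × 0.14 = 0.04515
  MetroPost: 0.1925 × 0.095 = 0.0182875
P(late) = 0.05334 + 0.02881 + 0.04515 + 0.0182875 = 0.1455875 → 0.1456.

0.1456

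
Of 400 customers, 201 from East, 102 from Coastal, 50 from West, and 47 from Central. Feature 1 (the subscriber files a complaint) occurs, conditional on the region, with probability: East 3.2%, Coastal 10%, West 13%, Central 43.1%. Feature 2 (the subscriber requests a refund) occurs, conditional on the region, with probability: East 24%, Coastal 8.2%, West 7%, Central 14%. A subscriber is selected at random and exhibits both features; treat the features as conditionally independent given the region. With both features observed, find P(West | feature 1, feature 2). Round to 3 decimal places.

By Bayes' rule, posterior ∝ prior × likelihood:
  East: 0.5025 × 0.032 × 0.24 = 0.0038592
  Coastal: 0.255 × 0.1 × 0.082 = 0.002091
  West: 0.125 × 0.13 × 0.07 = 0.0011375
  Central: 0.1175 × 0.431 × 0.14 = 0.00708995
Sum = 0.01417765.
P(West | evidence) = 0.0011375 / 0.01417765 ≈ 0.080.

0.080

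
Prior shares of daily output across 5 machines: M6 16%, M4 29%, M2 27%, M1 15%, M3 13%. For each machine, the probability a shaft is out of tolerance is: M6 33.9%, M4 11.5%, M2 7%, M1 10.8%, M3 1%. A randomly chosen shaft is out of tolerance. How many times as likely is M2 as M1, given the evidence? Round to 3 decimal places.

By Bayes' rule, posterior ∝ prior × likelihood:
  M6: 0.16 × 0.339 = 0.05424
  M4: 0.29 × 0.115 = 0.03335
  M2: 0.27 × 0.07 = 0.0189
  M1: 0.15 × 0.108 = 0.0162
  M3: 0.13 × 0.01 = 0.0013
Total = 0.12399.
The ratio is 0.0189 / 0.0162 (the normalizer cancels) = 1.167.

1.167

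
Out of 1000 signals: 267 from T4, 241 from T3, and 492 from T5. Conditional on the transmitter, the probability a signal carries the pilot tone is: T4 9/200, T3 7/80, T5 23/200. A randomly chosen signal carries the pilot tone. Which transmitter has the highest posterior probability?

By Bayes' rule, posterior ∝ prior × likelihood:
  T4: 0.267 × 0.045 = 0.012015
  T3: 0.241 × 0.0875 = 0.0210875
  T5: 0.492 × 0.115 = 0.05658
Normalizing constant = 0.0896825.
Largest term belongs to T5, so T5 is most probable.

T5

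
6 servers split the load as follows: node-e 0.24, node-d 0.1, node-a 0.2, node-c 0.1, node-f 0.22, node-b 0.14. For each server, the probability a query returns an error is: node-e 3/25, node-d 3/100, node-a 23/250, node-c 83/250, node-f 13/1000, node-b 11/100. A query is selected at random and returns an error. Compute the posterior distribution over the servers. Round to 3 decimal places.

Prior × likelihood for each hypothesis:
  node-e: 0.24 × 0.12 = 0.0288
  node-d: 0.1 × 0.03 = 0.003
  node-a: 0.2 × 0.092 = 0.0184
  node-c: 0.1 × 0.332 = 0.0332
  node-f: 0.22 × 0.013 = 0.00286
  node-b: 0.14 × 0.11 = 0.0154
Sum = 0.10166.
P(node-e | error) = 0.0288/0.10166 ≈ 0.283
P(node-d | error) = 0.003/0.10166 ≈ 0.030
P(node-a | error) = 0.0184/0.10166 ≈ 0.181
P(node-c | error) = 0.0332/0.10166 ≈ 0.327
P(node-f | error) = 0.00286/0.10166 ≈ 0.028
P(node-b | error) = 0.0154/0.10166 ≈ 0.151

node-e 0.283, node-d 0.030, node-a 0.181, node-c 0.327, node-f 0.028, node-b 0.151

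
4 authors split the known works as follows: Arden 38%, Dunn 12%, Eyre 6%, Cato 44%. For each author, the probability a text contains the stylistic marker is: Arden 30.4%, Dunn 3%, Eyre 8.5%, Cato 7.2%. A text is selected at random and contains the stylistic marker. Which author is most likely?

Arden

Prior × likelihood for each hypothesis:
  Arden: 0.38 × 0.304 = 0.11552
  Dunn: 0.12 × 0.03 = 0.0036
  Eyre: 0.06 × 0.085 = 0.0051
  Cato: 0.44 × 0.072 = 0.03168
Total = 0.1559.
Largest term belongs to Arden, so Arden is most probable.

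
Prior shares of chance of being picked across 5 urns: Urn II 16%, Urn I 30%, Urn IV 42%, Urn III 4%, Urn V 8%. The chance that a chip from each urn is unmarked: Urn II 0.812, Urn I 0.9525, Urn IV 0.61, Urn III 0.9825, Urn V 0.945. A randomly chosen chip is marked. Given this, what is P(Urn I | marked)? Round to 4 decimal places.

0.0668

Taking complements, P(marked | each) = Urn II 0.188, Urn I 0.0475, Urn IV 0.39, Urn III 0.0175, Urn V 0.055.
Prior × likelihood for each hypothesis:
  Urn II: 0.16 × 0.188 = 0.03008
  Urn I: 0.3 × 0.0475 = 0.01425
  Urn IV: 0.42 × 0.39 = 0.1638
  Urn III: 0.04 × 0.0175 = 0.0007
  Urn V: 0.08 × 0.055 = 0.0044
Total = 0.21323.
P(Urn I | evidence) = 0.01425 / 0.21323 ≈ 0.0668.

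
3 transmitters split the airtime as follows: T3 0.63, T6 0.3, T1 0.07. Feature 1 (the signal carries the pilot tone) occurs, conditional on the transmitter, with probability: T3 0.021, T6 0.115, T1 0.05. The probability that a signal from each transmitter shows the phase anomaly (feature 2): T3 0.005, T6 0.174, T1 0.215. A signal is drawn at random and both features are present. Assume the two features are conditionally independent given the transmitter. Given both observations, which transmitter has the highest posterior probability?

T6

Prior × likelihood for each hypothesis:
  T3: 0.63 × 0.021 × 0.005 = 0.00006615
  T6: 0.3 × 0.115 × 0.174 = 0.006003
  T1: 0.07 × 0.05 × 0.215 = 0.0007525
Total = 0.00682165.
Largest term belongs to T6, so T6 is most probable.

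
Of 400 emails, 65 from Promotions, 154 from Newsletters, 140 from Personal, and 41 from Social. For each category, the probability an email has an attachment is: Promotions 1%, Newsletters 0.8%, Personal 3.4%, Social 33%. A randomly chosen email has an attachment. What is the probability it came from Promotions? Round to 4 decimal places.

0.0322

Unnormalized posteriors (prior × likelihood):
  Promotions: 0.1625 × 0.01 = 0.001625
  Newsletters: 0.385 × 0.008 = 0.00308
  Personal: 0.35 × 0.034 = 0.0119
  Social: 0.1025 × 0.33 = 0.033825
Total = 0.05043.
P(Promotions | evidence) = 0.001625 / 0.05043 ≈ 0.0322.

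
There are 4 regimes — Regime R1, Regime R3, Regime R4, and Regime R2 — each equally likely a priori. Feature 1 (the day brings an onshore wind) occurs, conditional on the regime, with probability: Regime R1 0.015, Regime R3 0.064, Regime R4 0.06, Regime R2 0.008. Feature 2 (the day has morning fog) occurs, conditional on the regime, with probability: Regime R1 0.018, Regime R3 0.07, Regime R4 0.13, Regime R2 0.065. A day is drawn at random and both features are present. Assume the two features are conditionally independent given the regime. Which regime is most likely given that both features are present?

With a uniform prior (1/4 each), posterior ∝ likelihood:
  Regime R1: 0.015 × 0.018 = 0.00027
  Regime R3: 0.064 × 0.07 = 0.00448
  Regime R4: 0.06 × 0.13 = 0.0078
  Regime R2: 0.008 × 0.065 = 0.00052
Normalizing constant = 0.01307.
Largest term belongs to Regime R4, so Regime R4 is most probable.

Regime R4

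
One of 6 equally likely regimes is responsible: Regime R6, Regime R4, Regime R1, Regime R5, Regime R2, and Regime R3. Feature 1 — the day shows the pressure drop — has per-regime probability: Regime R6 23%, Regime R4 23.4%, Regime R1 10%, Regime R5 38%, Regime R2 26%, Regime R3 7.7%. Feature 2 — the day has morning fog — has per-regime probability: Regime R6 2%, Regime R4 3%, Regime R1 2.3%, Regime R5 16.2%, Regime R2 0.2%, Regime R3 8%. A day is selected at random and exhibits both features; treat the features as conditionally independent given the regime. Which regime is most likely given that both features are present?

Regime R5

Since the prior is uniform, the posterior is proportional to the likelihood:
  Regime R6: 0.23 × 0.02 = 0.0046
  Regime R4: 0.234 × 0.03 = 0.00702
  Regime R1: 0.1 × 0.023 = 0.0023
  Regime R5: 0.38 × 0.162 = 0.06156
  Regime R2: 0.26 × 0.002 = 0.00052
  Regime R3: 0.077 × 0.08 = 0.00616
Total = 0.08216.
Largest term belongs to Regime R5, so Regime R5 is most probable.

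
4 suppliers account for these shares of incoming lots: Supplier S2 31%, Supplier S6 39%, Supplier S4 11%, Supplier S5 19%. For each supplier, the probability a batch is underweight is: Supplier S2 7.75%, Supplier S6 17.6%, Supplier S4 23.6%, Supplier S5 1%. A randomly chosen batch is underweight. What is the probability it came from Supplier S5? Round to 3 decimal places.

0.016

Unnormalized posteriors (prior × likelihood):
  Supplier S2: 0.31 × 0.0775 = 0.024025
  Supplier S6: 0.39 × 0.176 = 0.06864
  Supplier S4: 0.11 × 0.236 = 0.02596
  Supplier S5: 0.19 × 0.01 = 0.0019
Normalizing constant = 0.120525.
P(Supplier S5 | evidence) = 0.0019 / 0.120525 ≈ 0.016.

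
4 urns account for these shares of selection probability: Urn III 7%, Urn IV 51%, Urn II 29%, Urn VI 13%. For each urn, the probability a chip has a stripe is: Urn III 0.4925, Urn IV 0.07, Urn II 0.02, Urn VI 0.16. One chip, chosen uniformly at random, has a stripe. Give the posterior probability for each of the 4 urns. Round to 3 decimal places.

By Bayes' rule, posterior ∝ prior × likelihood:
  Urn III: 0.07 × 0.4925 = 0.034475
  Urn IV: 0.51 × 0.07 = 0.0357
  Urn II: 0.29 × 0.02 = 0.0058
  Urn VI: 0.13 × 0.16 = 0.0208
Total = 0.096775.
P(Urn III | striped) = 0.034475/0.096775 ≈ 0.356
P(Urn IV | striped) = 0.0357/0.096775 ≈ 0.369
P(Urn II | striped) = 0.0058/0.096775 ≈ 0.060
P(Urn VI | striped) = 0.0208/0.096775 ≈ 0.215
(Check: 0.356+0.369+0.060+0.215 = 1.000.)

Urn III 0.356, Urn IV 0.369, Urn II 0.060, Urn VI 0.215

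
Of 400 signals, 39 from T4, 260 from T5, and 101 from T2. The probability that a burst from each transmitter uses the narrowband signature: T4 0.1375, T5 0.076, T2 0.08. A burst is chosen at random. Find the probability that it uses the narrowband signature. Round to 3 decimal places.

Prior × likelihood for each hypothesis:
  T4: 0.0975 × 0.1375 = 0.01340625
  T5: 0.65 × 0.076 = 0.0494
  T2: 0.2525 × 0.08 = 0.0202
P(narrowband) = 0.01340625 + 0.0494 + 0.0202 = 0.08300625 → 0.083.

0.083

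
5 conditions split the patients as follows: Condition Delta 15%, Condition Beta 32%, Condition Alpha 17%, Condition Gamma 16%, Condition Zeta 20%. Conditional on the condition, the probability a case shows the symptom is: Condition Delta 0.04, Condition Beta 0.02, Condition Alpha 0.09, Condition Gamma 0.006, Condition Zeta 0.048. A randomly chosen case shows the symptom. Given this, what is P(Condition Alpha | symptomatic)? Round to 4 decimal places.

Compute prior × likelihood for every hypothesis:
  Condition Delta: 0.15 × 0.04 = 0.006
  Condition Beta: 0.32 × 0.02 = 0.0064
  Condition Alpha: 0.17 × 0.09 = 0.0153
  Condition Gamma: 0.16 × 0.006 = 0.00096
  Condition Zeta: 0.2 × 0.048 = 0.0096
Total = 0.03826.
P(Condition Alpha | evidence) = 0.0153 / 0.03826 ≈ 0.3999.

0.3999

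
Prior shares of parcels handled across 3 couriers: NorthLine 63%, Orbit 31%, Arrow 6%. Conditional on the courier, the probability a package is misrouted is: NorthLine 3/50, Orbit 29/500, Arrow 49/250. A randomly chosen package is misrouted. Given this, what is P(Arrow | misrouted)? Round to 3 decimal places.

By Bayes' rule, posterior ∝ prior × likelihood:
  NorthLine: 0.63 × 0.06 = 0.0378
  Orbit: 0.31 × 0.058 = 0.01798
  Arrow: 0.06 × 0.196 = 0.01176
Sum = 0.06754.
P(Arrow | evidence) = 0.01176 / 0.06754 ≈ 0.174.

0.174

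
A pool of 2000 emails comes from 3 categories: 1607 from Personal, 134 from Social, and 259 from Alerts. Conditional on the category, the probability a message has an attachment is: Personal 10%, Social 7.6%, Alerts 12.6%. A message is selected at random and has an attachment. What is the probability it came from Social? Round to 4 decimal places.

Unnormalized posteriors (prior × likelihood):
  Personal: 0.8035 × 0.1 = 0.08035
  Social: 0.067 × 0.076 = 0.005092
  Alerts: 0.1295 × 0.126 = 0.016317
Total = 0.101759.
P(Social | evidence) = 0.005092 / 0.101759 ≈ 0.0500.

0.0500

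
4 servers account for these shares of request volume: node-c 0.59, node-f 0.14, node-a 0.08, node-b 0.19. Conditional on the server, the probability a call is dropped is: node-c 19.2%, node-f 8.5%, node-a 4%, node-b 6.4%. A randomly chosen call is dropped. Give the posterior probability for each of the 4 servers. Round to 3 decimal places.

node-c 0.806, node-f 0.085, node-a 0.023, node-b 0.087

Compute prior × likelihood for every hypothesis:
  node-c: 0.59 × 0.192 = 0.11328
  node-f: 0.14 × 0.085 = 0.0119
  node-a: 0.08 × 0.04 = 0.0032
  node-b: 0.19 × 0.064 = 0.01216
Sum = 0.14054.
P(node-c | dropped) = 0.11328/0.14054 ≈ 0.806
P(node-f | dropped) = 0.0119/0.14054 ≈ 0.085
P(node-a | dropped) = 0.0032/0.14054 ≈ 0.023
P(node-b | dropped) = 0.01216/0.14054 ≈ 0.087
(Check: 0.806+0.085+0.023+0.087 = 1.001.)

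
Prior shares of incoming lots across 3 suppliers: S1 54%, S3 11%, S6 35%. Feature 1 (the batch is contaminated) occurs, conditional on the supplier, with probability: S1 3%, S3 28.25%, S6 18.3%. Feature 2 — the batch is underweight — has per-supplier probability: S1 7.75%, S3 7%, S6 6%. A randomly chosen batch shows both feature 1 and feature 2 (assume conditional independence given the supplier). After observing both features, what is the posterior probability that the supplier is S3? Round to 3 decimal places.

0.299

Compute prior × likelihood for every hypothesis:
  S1: 0.54 × 0.03 × 0.0775 = 0.0012555
  S3: 0.11 × 0.2825 × 0.07 = 0.00217525
  S6: 0.35 × 0.183 × 0.06 = 0.003843
Normalizing constant = 0.00727375.
P(S3 | evidence) = 0.00217525 / 0.00727375 ≈ 0.299.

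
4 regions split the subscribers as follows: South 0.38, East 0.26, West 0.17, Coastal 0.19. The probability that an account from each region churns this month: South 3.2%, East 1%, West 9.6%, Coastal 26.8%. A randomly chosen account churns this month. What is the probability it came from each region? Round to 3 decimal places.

Unnormalized posteriors (prior × likelihood):
  South: 0.38 × 0.032 = 0.01216
  East: 0.26 × 0.01 = 0.0026
  West: 0.17 × 0.096 = 0.01632
  Coastal: 0.19 × 0.268 = 0.05092
Sum = 0.082.
P(South | churn) = 0.01216/0.082 ≈ 0.148
P(East | churn) = 0.0026/0.082 ≈ 0.032
P(West | churn) = 0.01632/0.082 ≈ 0.199
P(Coastal | churn) = 0.05092/0.082 ≈ 0.621

South 0.148, East 0.032, West 0.199, Coastal 0.621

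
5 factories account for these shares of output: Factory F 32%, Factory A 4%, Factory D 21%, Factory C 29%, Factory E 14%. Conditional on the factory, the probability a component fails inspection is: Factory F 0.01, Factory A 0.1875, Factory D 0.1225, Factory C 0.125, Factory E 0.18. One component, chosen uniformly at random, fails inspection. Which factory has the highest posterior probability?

Factory C

Prior × likelihood for each hypothesis:
  Factory F: 0.32 × 0.01 = 0.0032
  Factory A: 0.04 × 0.1875 = 0.0075
  Factory D: 0.21 × 0.1225 = 0.025725
  Factory C: 0.29 × 0.125 = 0.03625
  Factory E: 0.14 × 0.18 = 0.0252
Sum = 0.097875.
Largest term belongs to Factory C, so Factory C is most probable.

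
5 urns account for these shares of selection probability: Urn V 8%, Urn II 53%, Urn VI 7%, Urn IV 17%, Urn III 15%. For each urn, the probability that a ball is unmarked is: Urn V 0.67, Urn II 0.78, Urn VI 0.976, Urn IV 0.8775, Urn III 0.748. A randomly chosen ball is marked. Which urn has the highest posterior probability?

Urn II

Taking complements, P(marked | each) = Urn V 0.33, Urn II 0.22, Urn VI 0.024, Urn IV 0.1225, Urn III 0.252.
Prior × likelihood for each hypothesis:
  Urn V: 0.08 × 0.33 = 0.0264
  Urn II: 0.53 × 0.22 = 0.1166
  Urn VI: 0.07 × 0.024 = 0.00168
  Urn IV: 0.17 × 0.1225 = 0.020825
  Urn III: 0.15 × 0.252 = 0.0378
Normalizing constant = 0.203305.
Largest term belongs to Urn II, so Urn II is most probable.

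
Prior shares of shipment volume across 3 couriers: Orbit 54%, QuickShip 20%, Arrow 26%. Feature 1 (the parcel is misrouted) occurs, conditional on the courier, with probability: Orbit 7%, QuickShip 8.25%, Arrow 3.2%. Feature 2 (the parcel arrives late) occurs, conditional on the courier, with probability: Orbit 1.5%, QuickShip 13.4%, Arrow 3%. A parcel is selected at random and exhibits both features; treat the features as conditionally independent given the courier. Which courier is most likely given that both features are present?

QuickShip

Prior × likelihood for each hypothesis:
  Orbit: 0.54 × 0.07 × 0.015 = 0.000567
  QuickShip: 0.2 × 0.0825 × 0.134 = 0.002211
  Arrow: 0.26 × 0.032 × 0.03 = 0.0002496
Normalizing constant = 0.0030276.
Largest term belongs to QuickShip, so QuickShip is most probable.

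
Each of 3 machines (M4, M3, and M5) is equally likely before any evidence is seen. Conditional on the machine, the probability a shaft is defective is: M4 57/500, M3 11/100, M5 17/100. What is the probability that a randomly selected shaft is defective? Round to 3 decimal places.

With a uniform prior (1/3 each), posterior ∝ likelihood:
  M4: 0.114
  M3: 0.11
  M5: 0.17
P(defective) = (1/3) × (0.114 + 0.11 + 0.17) = 0.394/3 ≈ 0.131.

0.131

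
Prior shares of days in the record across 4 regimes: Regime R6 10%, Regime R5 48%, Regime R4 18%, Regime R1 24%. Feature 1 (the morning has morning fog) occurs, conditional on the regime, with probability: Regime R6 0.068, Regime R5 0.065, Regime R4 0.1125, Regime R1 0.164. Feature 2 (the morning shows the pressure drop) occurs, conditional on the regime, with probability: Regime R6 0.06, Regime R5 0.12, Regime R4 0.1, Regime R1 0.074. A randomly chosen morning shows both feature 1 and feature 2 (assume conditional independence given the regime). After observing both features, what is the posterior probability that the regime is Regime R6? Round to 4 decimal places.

By Bayes' rule, posterior ∝ prior × likelihood:
  Regime R6: 0.1 × 0.068 × 0.06 = 0.000408
  Regime R5: 0.48 × 0.065 × 0.12 = 0.003744
  Regime R4: 0.18 × 0.1125 × 0.1 = 0.002025
  Regime R1: 0.24 × 0.164 × 0.074 = 0.00291264
Normalizing constant = 0.00908964.
P(Regime R6 | evidence) = 0.000408 / 0.00908964 ≈ 0.0449.

0.0449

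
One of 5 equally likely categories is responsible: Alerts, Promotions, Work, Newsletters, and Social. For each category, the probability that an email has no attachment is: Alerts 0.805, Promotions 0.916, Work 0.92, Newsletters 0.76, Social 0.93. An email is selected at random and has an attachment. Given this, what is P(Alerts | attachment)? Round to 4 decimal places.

Taking complements, P(attachment | each) = Alerts 0.195, Promotions 0.084, Work 0.08, Newsletters 0.24, Social 0.07.
Since the prior is uniform, the posterior is proportional to the likelihood:
  Alerts: 0.195
  Promotions: 0.084
  Work: 0.08
  Newsletters: 0.24
  Social: 0.07
Sum = 0.669.
P(Alerts | evidence) = 0.195 / 0.669 ≈ 0.2915.

0.2915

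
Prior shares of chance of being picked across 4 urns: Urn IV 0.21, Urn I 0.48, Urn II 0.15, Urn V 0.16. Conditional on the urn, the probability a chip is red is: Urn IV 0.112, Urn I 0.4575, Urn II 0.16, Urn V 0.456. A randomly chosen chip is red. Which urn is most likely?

Compute prior × likelihood for every hypothesis:
  Urn IV: 0.21 × 0.112 = 0.02352
  Urn I: 0.48 × 0.4575 = 0.2196
  Urn II: 0.15 × 0.16 = 0.024
  Urn V: 0.16 × 0.456 = 0.07296
Sum = 0.34008.
Largest term belongs to Urn I, so Urn I is most probable.

Urn I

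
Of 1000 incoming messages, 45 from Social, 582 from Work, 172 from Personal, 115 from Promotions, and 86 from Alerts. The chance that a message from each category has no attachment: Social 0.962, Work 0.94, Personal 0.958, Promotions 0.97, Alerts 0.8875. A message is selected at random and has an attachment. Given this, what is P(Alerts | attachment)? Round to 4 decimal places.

Taking complements, P(attachment | each) = Social 0.038, Work 0.06, Personal 0.042, Promotions 0.03, Alerts 0.1125.
Unnormalized posteriors (prior × likelihood):
  Social: 0.045 × 0.038 = 0.00171
  Work: 0.582 × 0.06 = 0.03492
  Personal: 0.172 × 0.042 = 0.007224
  Promotions: 0.115 × 0.03 = 0.00345
  Alerts: 0.086 × 0.1125 = 0.009675
Sum = 0.056979.
P(Alerts | evidence) = 0.009675 / 0.056979 ≈ 0.1698.

0.1698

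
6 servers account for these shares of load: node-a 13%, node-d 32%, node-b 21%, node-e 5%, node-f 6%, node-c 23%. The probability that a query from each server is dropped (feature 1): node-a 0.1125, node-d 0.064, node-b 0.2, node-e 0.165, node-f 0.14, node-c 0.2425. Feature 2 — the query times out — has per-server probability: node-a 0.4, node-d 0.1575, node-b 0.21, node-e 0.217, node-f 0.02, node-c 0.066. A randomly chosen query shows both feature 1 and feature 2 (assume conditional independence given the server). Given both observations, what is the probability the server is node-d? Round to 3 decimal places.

By Bayes' rule, posterior ∝ prior × likelihood:
  node-a: 0.13 × 0.1125 × 0.4 = 0.00585
  node-d: 0.32 × 0.064 × 0.1575 = 0.0032256
  node-b: 0.21 × 0.2 × 0.21 = 0.00882
  node-e: 0.05 × 0.165 × 0.217 = 0.00179025
  node-f: 0.06 × 0.14 × 0.02 = 0.000168
  node-c: 0.23 × 0.2425 × 0.066 = 0.00368115
Total = 0.023535.
P(node-d | evidence) = 0.0032256 / 0.023535 ≈ 0.137.

0.137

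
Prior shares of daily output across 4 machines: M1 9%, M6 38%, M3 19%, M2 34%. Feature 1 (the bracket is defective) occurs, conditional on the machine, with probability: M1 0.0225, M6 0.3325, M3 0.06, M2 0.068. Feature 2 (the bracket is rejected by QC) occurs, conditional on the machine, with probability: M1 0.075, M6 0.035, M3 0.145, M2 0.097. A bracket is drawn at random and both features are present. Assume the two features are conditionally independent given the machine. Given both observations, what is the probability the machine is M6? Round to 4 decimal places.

0.5221

Prior × likelihood for each hypothesis:
  M1: 0.09 × 0.0225 × 0.075 = 0.000151875
  M6: 0.38 × 0.3325 × 0.035 = 0.00442225
  M3: 0.19 × 0.06 × 0.145 = 0.001653
  M2: 0.34 × 0.068 × 0.097 = 0.00224264
Normalizing constant = 0.008469765.
P(M6 | evidence) = 0.00442225 / 0.008469765 ≈ 0.5221.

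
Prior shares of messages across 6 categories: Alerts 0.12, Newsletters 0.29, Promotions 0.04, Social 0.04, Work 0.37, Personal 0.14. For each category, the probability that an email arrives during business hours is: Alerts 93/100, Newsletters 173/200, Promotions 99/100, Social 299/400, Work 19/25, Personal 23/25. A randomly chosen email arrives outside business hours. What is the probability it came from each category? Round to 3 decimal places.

Alerts 0.053, Newsletters 0.248, Promotions 0.003, Social 0.064, Work 0.562, Personal 0.071

Taking complements, P(off-hours | each) = Alerts 0.07, Newsletters 0.135, Promotions 0.01, Social 0.2525, Work 0.24, Personal 0.08.
Prior × likelihood for each hypothesis:
  Alerts: 0.12 × 0.07 = 0.0084
  Newsletters: 0.29 × 0.135 = 0.03915
  Promotions: 0.04 × 0.01 = 0.0004
  Social: 0.04 × 0.2525 = 0.0101
  Work: 0.37 × 0.24 = 0.0888
  Personal: 0.14 × 0.08 = 0.0112
Sum = 0.15805.
P(Alerts | off-hours) = 0.0084/0.15805 ≈ 0.053
P(Newsletters | off-hours) = 0.03915/0.15805 ≈ 0.248
P(Promotions | off-hours) = 0.0004/0.15805 ≈ 0.003
P(Social | off-hours) = 0.0101/0.15805 ≈ 0.064
P(Work | off-hours) = 0.0888/0.15805 ≈ 0.562
P(Personal | off-hours) = 0.0112/0.15805 ≈ 0.071
(Check: 0.053+0.248+0.003+0.064+0.562+0.071 = 1.001.)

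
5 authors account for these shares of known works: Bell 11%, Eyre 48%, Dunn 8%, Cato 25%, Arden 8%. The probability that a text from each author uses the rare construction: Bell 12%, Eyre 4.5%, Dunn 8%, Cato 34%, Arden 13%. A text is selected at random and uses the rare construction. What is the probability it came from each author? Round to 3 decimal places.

Unnormalized posteriors (prior × likelihood):
  Bell: 0.11 × 0.12 = 0.0132
  Eyre: 0.48 × 0.045 = 0.0216
  Dunn: 0.08 × 0.08 = 0.0064
  Cato: 0.25 × 0.34 = 0.085
  Arden: 0.08 × 0.13 = 0.0104
Total = 0.1366.
P(Bell | rare-form) = 0.0132/0.1366 ≈ 0.097
P(Eyre | rare-form) = 0.0216/0.1366 ≈ 0.158
P(Dunn | rare-form) = 0.0064/0.1366 ≈ 0.047
P(Cato | rare-form) = 0.085/0.1366 ≈ 0.622
P(Arden | rare-form) = 0.0104/0.1366 ≈ 0.076
(Check: 0.097+0.158+0.047+0.622+0.076 = 1.000.)

Bell 0.097, Eyre 0.158, Dunn 0.047, Cato 0.622, Arden 0.076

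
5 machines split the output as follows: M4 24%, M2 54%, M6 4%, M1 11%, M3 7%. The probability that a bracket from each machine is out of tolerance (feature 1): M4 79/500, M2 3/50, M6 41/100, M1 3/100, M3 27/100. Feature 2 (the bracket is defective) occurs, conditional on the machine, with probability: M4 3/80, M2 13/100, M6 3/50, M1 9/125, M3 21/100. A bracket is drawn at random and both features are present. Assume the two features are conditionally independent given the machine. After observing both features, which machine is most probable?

M2

Unnormalized posteriors (prior × likelihood):
  M4: 0.24 × 0.158 × 0.0375 = 0.001422
  M2: 0.54 × 0.06 × 0.13 = 0.004212
  M6: 0.04 × 0.41 × 0.06 = 0.000984
  M1: 0.11 × 0.03 × 0.072 = 0.0002376
  M3: 0.07 × 0.27 × 0.21 = 0.003969
Sum = 0.0108246.
Largest term belongs to M2, so M2 is most probable.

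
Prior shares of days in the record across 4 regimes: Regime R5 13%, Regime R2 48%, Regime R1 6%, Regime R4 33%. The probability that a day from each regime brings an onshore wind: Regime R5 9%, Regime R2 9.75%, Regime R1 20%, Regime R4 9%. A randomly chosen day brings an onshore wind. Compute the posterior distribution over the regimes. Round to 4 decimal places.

Prior × likelihood for each hypothesis:
  Regime R5: 0.13 × 0.09 = 0.0117
  Regime R2: 0.48 × 0.0975 = 0.0468
  Regime R1: 0.06 × 0.2 = 0.012
  Regime R4: 0.33 × 0.09 = 0.0297
Normalizing constant = 0.1002.
P(Regime R5 | onshore) = 0.0117/0.1002 ≈ 0.1168
P(Regime R2 | onshore) = 0.0468/0.1002 ≈ 0.4671
P(Regime R1 | onshore) = 0.012/0.1002 ≈ 0.1198
P(Regime R4 | onshore) = 0.0297/0.1002 ≈ 0.2964

Regime R5 0.1168, Regime R2 0.4671, Regime R1 0.1198, Regime R4 0.2964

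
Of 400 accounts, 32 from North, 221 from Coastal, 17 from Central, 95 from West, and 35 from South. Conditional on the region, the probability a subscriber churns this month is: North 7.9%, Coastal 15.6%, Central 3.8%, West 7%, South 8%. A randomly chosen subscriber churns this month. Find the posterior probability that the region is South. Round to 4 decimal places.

Prior × likelihood for each hypothesis:
  North: 0.08 × 0.079 = 0.00632
  Coastal: 0.5525 × 0.156 = 0.08619
  Central: 0.0425 × 0.038 = 0.001615
  West: 0.2375 × 0.07 = 0.016625
  South: 0.0875 × 0.08 = 0.007
Sum = 0.11775.
P(South | evidence) = 0.007 / 0.11775 ≈ 0.0594.

0.0594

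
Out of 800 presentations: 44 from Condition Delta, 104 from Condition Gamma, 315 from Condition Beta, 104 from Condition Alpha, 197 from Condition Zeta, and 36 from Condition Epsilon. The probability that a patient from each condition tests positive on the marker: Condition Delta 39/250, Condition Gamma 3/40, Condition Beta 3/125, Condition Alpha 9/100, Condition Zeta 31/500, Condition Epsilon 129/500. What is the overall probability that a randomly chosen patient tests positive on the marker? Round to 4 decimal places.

0.0664

Compute prior × likelihood for every hypothesis:
  Condition Delta: 0.055 × 0.156 = 0.00858
  Condition Gamma: 0.13 × 0.075 = 0.00975
  Condition Beta: 0.39375 × 0.024 = 0.00945
  Condition Alpha: 0.13 × 0.09 = 0.0117
  Condition Zeta: 0.24625 × 0.062 = 0.0152675
  Condition Epsilon: 0.045 × 0.258 = 0.01161
P(marker-positive) = 0.00858 + 0.00975 + 0.00945 + 0.0117 + 0.0152675 + 0.01161 = 0.0663575 → 0.0664.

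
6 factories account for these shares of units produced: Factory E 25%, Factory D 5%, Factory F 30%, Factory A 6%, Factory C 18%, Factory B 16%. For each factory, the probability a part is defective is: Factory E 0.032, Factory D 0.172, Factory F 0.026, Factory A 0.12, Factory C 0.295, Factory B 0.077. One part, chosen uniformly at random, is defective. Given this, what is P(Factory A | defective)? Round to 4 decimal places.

0.0742

Prior × likelihood for each hypothesis:
  Factory E: 0.25 × 0.032 = 0.008
  Factory D: 0.05 × 0.172 = 0.0086
  Factory F: 0.3 × 0.026 = 0.0078
  Factory A: 0.06 × 0.12 = 0.0072
  Factory C: 0.18 × 0.295 = 0.0531
  Factory B: 0.16 × 0.077 = 0.01232
Normalizing constant = 0.09702.
P(Factory A | evidence) = 0.0072 / 0.09702 ≈ 0.0742.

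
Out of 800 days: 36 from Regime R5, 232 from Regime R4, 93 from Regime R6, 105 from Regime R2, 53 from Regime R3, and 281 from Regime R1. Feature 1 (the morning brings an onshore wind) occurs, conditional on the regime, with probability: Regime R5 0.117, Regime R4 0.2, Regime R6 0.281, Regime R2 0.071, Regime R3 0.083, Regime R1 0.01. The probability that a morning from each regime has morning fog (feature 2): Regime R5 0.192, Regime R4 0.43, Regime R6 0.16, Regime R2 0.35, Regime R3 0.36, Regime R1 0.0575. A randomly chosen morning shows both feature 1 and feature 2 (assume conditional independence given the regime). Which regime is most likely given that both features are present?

Compute prior × likelihood for every hypothesis:
  Regime R5: 0.045 × 0.117 × 0.192 = 0.00101088
  Regime R4: 0.29 × 0.2 × 0.43 = 0.02494
  Regime R6: 0.11625 × 0.281 × 0.16 = 0.0052266
  Regime R2: 0.13125 × 0.071 × 0.35 = 0.0032615625
  Regime R3: 0.06625 × 0.083 × 0.36 = 0.00197955
  Regime R1: 0.35125 × 0.01 × 0.0575 = 0.00020196875
Total = 0.03662056125.
Largest term belongs to Regime R4, so Regime R4 is most probable.

Regime R4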